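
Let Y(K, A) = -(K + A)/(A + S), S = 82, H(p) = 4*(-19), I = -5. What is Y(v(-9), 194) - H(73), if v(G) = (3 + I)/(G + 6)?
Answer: 15586/207 ≈ 75.295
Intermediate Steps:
H(p) = -76
v(G) = -2/(6 + G) (v(G) = (3 - 5)/(G + 6) = -2/(6 + G))
Y(K, A) = -(A + K)/(82 + A) (Y(K, A) = -(K + A)/(A + 82) = -(A + K)/(82 + A))
Y(v(-9), 194) - H(73) = (-1*194 - (-2)/(6 - 9))/(82 + 194) - 1*(-76) = (-194 - (-2)/(-3))/276 + 76 = (-194 - (-2)*(-1)/3)/276 + 76 = (-194 - 1*⅔)/276 + 76 = (-194 - ⅔)/276 + 76 = (1/276)*(-584/3) + 76 = -146/207 + 76 = 15586/207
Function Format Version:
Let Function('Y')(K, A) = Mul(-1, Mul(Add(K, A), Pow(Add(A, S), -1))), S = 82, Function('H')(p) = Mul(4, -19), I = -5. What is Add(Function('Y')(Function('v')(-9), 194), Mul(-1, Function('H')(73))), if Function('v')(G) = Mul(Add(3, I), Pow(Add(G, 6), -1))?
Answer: Rational(15586, 207) ≈ 75.295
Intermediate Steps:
Function('H')(p) = -76
Function('v')(G) = Mul(-2, Pow(Add(6, G), -1)) (Function('v')(G) = Mul(Add(3, -5), Pow(Add(G, 6), -1)) = Mul(-2, Pow(Add(6, G), -1)))
Function('Y')(K, A) = Mul(-1, Pow(Add(82, A), -1), Add(A, K)) (Function('Y')(K, A) = Mul(-1, Mul(Add(K, A), Pow(Add(A, 82), -1))) = Mul(-1, Mul(Add(A, K), Pow(Add(82, A), -1))) = Mul(-1, Mul(Pow(Add(82, A), -1), Add(A, K))) = Mul(-1, Pow(Add(82, A), -1), Add(A, K)))
Add(Function('Y')(Function('v')(-9), 194), Mul(-1, Function('H')(73))) = Add(Mul(Pow(Add(82, 194), -1), Add(Mul(-1, 194), Mul(-1, Mul(-2, Pow(Add(6, -9), -1))))), Mul(-1, -76)) = Add(Mul(Pow(276, -1), Add(-194, Mul(-1, Mul(-2, Pow(-3, -1))))), 76) = Add(Mul(Rational(1, 276), Add(-194, Mul(-1, Mul(-2, Rational(-1, 3))))), 76) = Add(Mul(Rational(1, 276), Add(-194, Mul(-1, Rational(2, 3)))), 76) = Add(Mul(Rational(1, 276), Add(-194, Rational(-2, 3))), 76) = Add(Mul(Rational(1, 276), Rational(-584, 3)), 76) = Add(Rational(-146, 207), 76) = Rational(15586, 207)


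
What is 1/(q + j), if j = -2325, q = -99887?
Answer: -1/102212 ≈ -9.7836e-6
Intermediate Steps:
1/(q + j) = 1/(-99887 - 2325) = 1/(-102212) = -1/102212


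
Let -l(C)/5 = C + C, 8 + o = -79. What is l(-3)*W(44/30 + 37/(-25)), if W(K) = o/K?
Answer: 195750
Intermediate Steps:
o = -87 (o = -8 - 79 = -87)
l(C) = -10*C (l(C) = -5*(C + C) = -10*C)
W(K) = -87/K
l(-3)*W(44/30 + 37/(-25)) = (-10*(-3))*(-87/(44/30 + 37/(-25))) = 30*(-87/(44*(1/30) + 37*(-1/25))) = 30*(-87/(22/15 - 37/25)) = 30*(-87/(-1/75)) = 30*(-87*(-75)) = 30*6525 = 195750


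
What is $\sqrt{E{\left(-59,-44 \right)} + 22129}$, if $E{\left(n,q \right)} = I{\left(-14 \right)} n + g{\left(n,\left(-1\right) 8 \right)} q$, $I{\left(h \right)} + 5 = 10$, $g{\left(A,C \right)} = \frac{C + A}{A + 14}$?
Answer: $\frac{\sqrt{4897910}}{15} \approx 147.54$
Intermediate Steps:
$g{\left(A,C \right)} = \frac{A + C}{14 + A}$
$I{\left(h \right)} = 5$ ($I{\left(h \right)} = -5 + 10 = 5$)
$E{\left(n,q \right)} = 5 n + \frac{q \left(-8 + n\right)}{14 + n}$ ($E{\left(n,q \right)} = 5 n + \frac{n - 8}{14 + n} q = 5 n + \frac{-8 + n}{14 + n} q = 5 n + \frac{q \left(-8 + n\right)}{14 + n}$)
$\sqrt{E{\left(-59,-44 \right)} + 22129} = \sqrt{\frac{- 44 \left(-8 - 59\right) + 5 \left(-59\right) \left(14 - 59\right)}{14 - 59} + 22129} = \sqrt{\frac{\left(-44\right) \left(-67\right) + 5 \left(-59\right) \left(-45\right)}{-45} + 22129} = \sqrt{- \frac{2948 + 13275}{45} + 22129} = \sqrt{\left(- \frac{1}{45}\right) 16223 + 22129} = \sqrt{- \frac{16223}{45} + 22129} = \sqrt{\frac{979582}{45}} = \frac{\sqrt{4897910}}{15}$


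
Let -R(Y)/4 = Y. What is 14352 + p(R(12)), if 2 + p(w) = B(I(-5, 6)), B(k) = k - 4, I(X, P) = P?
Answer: 14352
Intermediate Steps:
R(Y) = -4*Y
B(k) = -4 + k
p(w) = 0 (p(w) = -2 + (-4 + 6) = -2 + 2 = 0)
14352 + p(R(12)) = 14352 + 0 = 14352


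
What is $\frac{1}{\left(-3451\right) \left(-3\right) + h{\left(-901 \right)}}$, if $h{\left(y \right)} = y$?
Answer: $\frac{1}{9452} \approx 0.0001058$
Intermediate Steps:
$\frac{1}{\left(-3451\right) \left(-3\right) + h{\left(-901 \right)}} = \frac{1}{\left(-3451\right) \left(-3\right) - 901} = \frac{1}{10353 - 901} = \frac{1}{9452}$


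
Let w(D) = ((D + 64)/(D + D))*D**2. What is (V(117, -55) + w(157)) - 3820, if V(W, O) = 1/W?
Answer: 3165671/234 ≈ 13529.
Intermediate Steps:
w(D) = D*(64 + D)/2 (w(D) = ((64 + D)/((2*D)))*D**2 = ((64 + D)*(1/(2*D)))*D**2 = ((64 + D)/(2*D))*D**2 = D*(64 + D)/2)
(V(117, -55) + w(157)) - 3820 = (1/117 + (1/2)*157*(64 + 157)) - 3820 = (1/117 + (1/2)*157*221) - 3820 = (1/117 + 34697/2) - 3820 = 4059551/234 - 3820 = 3165671/234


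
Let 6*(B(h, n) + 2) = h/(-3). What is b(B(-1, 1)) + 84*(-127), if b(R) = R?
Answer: -192059/18 ≈ -10670.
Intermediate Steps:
B(h, n) = -2 - h/18 (B(h, n) = -2 + (h/(-3))/6 = -2 + (h*(-⅓))/6 = -2 + (-h/3)/6 = -2 - h/18)
b(B(-1, 1)) + 84*(-127) = (-2 - 1/18*(-1)) + 84*(-127) = (-2 + 1/18) - 10668 = -35/18 - 10668 = -192059/18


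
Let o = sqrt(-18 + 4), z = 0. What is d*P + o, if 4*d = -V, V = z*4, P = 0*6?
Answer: I*sqrt(14) ≈ 3.7417*I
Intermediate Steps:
o = I*sqrt(14) (o = sqrt(-14) = I*sqrt(14) ≈ 3.7417*I)
P = 0
V = 0 (V = 0*4 = 0)
d = 0 (d = (-1*0)/4 = (1/4)*0 = 0)
d*P + o = 0*0 + I*sqrt(14) = 0 + I*sqrt(14) = I*sqrt(14)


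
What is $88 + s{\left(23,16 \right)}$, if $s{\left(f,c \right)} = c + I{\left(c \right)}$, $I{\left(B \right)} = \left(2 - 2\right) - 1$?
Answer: $103$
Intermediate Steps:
$I{\left(B \right)} = -1$ ($I{\left(B \right)} = 0 - 1 = -1$)
$s{\left(f,c \right)} = -1 + c$ ($s{\left(f,c \right)} = c - 1 = -1 + c$)
$88 + s{\left(23,16 \right)} = 88 + \left(-1 + 16\right) = 88 + 15 = 103$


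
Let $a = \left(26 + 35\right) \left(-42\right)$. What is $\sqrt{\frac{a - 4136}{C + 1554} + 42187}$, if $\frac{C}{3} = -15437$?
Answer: $\frac{\sqrt{9389870688061}}{14919} \approx 205.4$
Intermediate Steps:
$C = -46311$ ($C = 3 \left(-15437\right) = -46311$)
$a = -2562$ ($a = 61 \left(-42\right) = -2562$)
$\sqrt{\frac{a - 4136}{C + 1554} + 42187} = \sqrt{\frac{-2562 - 4136}{-46311 + 1554} + 42187} = \sqrt{\frac{-2562 - 4136}{-44757} + 42187} = \sqrt{\left(-2562 - 4136\right) \left(- \frac{1}{44757}\right) + 42187} = \sqrt{\left(-6698\right) \left(- \frac{1}{44757}\right) + 42187} = \sqrt{\frac{6698}{44757} + 42187} = \sqrt{\frac{1888170257}{44757}} = \frac{\sqrt{9389870688061}}{14919}$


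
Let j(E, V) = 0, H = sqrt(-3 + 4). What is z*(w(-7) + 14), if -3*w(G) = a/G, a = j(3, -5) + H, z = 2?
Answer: 590/21 ≈ 28.095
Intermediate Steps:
H = 1 (H = sqrt(1) = 1)
a = 1 (a = 0 + 1 = 1)
w(G) = -1/(3*G)
z*(w(-7) + 14) = 2*(-1/3/(-7) + 14) = 2*(-1/3*(-1/7) + 14) = 2*(1/21 + 14) = 2*(295/21) = 590/21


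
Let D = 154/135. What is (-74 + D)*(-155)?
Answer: 304916/27 ≈ 11293.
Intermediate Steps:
D = 154/135 (D = 154*(1/135) = 154/135 ≈ 1.1407)
(-74 + D)*(-155) = (-74 + 154/135)*(-155) = -9836/135*(-155) = 304916/27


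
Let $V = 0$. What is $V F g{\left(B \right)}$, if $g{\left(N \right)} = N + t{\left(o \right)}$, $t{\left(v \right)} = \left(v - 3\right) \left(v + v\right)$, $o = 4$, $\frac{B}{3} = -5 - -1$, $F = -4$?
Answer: $0$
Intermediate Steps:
$B = -12$ ($B = 3 \left(-5 - -1\right) = 3 \left(-5 + 1\right) = 3 \left(-4\right) = -12$)
$t{\left(v \right)} = 2 v \left(-3 + v\right)$ ($t{\left(v \right)} = \left(-3 + v\right) 2 v = 2 v \left(-3 + v\right)$)
$g{\left(N \right)} = 8 + N$ ($g{\left(N \right)} = N + 2 \cdot 4 \left(-3 + 4\right) = N + 2 \cdot 4 \cdot 1 = N + 8 = 8 + N$)
$V F g{\left(B \right)} = 0 \left(-4\right) \left(8 - 12\right) = 0 \left(-4\right) = 0$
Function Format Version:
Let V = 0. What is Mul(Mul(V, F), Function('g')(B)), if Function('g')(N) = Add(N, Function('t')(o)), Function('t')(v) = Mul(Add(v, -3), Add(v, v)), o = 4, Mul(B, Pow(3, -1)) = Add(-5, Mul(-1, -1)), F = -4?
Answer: 0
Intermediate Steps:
B = -12 (B = Mul(3, Add(-5, Mul(-1, -1))) = Mul(3, Add(-5, 1)) = Mul(3, -4) = -12)
Function('t')(v) = Mul(2, v, Add(-3, v)) (Function('t')(v) = Mul(Add(-3, v), Mul(2, v)) = Mul(2, v, Add(-3, v)))
Function('g')(N) = Add(8, N) (Function('g')(N) = Add(N, Mul(2, 4, Add(-3, 4))) = Add(N, Mul(2, 4, 1)) = Add(N, 8) = Add(8, N))
Mul(Mul(V, F), Function('g')(B)) = Mul(Mul(0, -4), Add(8, -12)) = Mul(0, -4) = 0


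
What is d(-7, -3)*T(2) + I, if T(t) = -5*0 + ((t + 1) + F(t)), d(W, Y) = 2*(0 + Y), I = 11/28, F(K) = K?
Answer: -829/28 ≈ -29.607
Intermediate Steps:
I = 11/28 (I = 11*(1/28) = 11/28 ≈ 0.39286)
d(W, Y) = 2*Y
T(t) = 1 + 2*t (T(t) = -5*0 + ((t + 1) + t) = 0 + ((1 + t) + t) = 0 + (1 + 2*t) = 1 + 2*t)
d(-7, -3)*T(2) + I = (2*(-3))*(1 + 2*2) + 11/28 = -6*(1 + 4) + 11/28 = -6*5 + 11/28 = -30 + 11/28 = -829/28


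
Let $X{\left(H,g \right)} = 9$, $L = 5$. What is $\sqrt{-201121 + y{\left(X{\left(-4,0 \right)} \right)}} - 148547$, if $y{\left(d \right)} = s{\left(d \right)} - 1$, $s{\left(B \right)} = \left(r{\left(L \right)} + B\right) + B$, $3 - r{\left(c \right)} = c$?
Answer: $-148547 + i \sqrt{201106} \approx -1.4855 \cdot 10^{5} + 448.45 i$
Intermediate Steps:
$r{\left(c \right)} = 3 - c$
$s{\left(B \right)} = -2 + 2 B$ ($s{\left(B \right)} = \left(\left(3 - 5\right) + B\right) + B = \left(-2 + B\right) + B = -2 + 2 B$)
$y{\left(d \right)} = -3 + 2 d$ ($y{\left(d \right)} = \left(-2 + 2 d\right) - 1 = -3 + 2 d$)
$\sqrt{-201121 + y{\left(X{\left(-4,0 \right)} \right)}} - 148547 = \sqrt{-201121 + \left(-3 + 2 \cdot 9\right)} - 148547 = \sqrt{-201121 + \left(-3 + 18\right)} - 148547 = \sqrt{-201121 + 15} - 148547 = \sqrt{-201106} - 148547 = i \sqrt{201106} - 148547 = -148547 + i \sqrt{201106}$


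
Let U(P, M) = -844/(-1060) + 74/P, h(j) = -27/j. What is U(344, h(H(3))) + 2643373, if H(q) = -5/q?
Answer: 120484987437/45580 ≈ 2.6434e+6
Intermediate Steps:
U(P, M) = 211/265 + 74/P (U(P, M) = -844*(-1/1060) + 74/P = 211/265 + 74/P)
U(344, h(H(3))) + 2643373 = (211/265 + 74/344) + 2643373 = (211/265 + 74*(1/344)) + 2643373 = (211/265 + 37/172) + 2643373 = 46097/45580 + 2643373 = 120484987437/45580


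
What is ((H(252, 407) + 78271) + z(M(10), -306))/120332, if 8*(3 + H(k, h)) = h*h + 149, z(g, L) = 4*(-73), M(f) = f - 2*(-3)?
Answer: 394803/481328 ≈ 0.82024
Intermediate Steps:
M(f) = 6 + f (M(f) = f + 6 = 6 + f)
z(g, L) = -292
H(k, h) = 125/8 + h²/8 (H(k, h) = -3 + (h*h + 149)/8 = -3 + (h² + 149)/8 = -3 + (149 + h²)/8 = -3 + (149/8 + h²/8) = 125/8 + h²/8)
((H(252, 407) + 78271) + z(M(10), -306))/120332 = (((125/8 + (⅛)*407²) + 78271) - 292)/120332 = (((125/8 + (⅛)*165649) + 78271) - 292)*(1/120332) = (((125/8 + 165649/8) + 78271) - 292)*(1/120332) = ((82887/4 + 78271) - 292)*(1/120332) = (395971/4 - 292)*(1/120332) = (394803/4)*(1/120332) = 394803/481328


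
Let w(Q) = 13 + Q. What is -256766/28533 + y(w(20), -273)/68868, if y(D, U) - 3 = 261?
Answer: -163661372/18194543 ≈ -8.9951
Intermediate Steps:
y(D, U) = 264 (y(D, U) = 3 + 261 = 264)
-256766/28533 + y(w(20), -273)/68868 = -256766/28533 + 264/68868 = -256766*1/28533 + 264*(1/68868) = -256766/28533 + 22/5739 = -163661372/18194543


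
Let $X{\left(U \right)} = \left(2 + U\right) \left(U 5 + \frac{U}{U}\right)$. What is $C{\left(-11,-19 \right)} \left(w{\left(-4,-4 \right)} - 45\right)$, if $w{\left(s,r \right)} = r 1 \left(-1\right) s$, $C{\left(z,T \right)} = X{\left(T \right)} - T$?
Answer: $-98637$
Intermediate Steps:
$X{\left(U \right)} = \left(1 + 5 U\right) \left(2 + U\right)$ ($X{\left(U \right)} = \left(2 + U\right) \left(5 U + 1\right) = \left(2 + U\right) \left(1 + 5 U\right) = \left(1 + 5 U\right) \left(2 + U\right)$)
$C{\left(z,T \right)} = 2 + 5 T^{2} + 10 T$ ($C{\left(z,T \right)} = \left(2 + 5 T^{2} + 11 T\right) - T = 2 + 5 T^{2} + 10 T$)
$w{\left(s,r \right)} = - r s$ ($w{\left(s,r \right)} = r \left(- s\right) = - r s$)
$C{\left(-11,-19 \right)} \left(w{\left(-4,-4 \right)} - 45\right) = \left(2 + 5 \left(-19\right)^{2} + 10 \left(-19\right)\right) \left(\left(-1\right) \left(-4\right) \left(-4\right) - 45\right) = \left(2 + 5 \cdot 361 - 190\right) \left(-16 - 45\right) = \left(2 + 1805 - 190\right) \left(-61\right) = 1617 \left(-61\right) = -98637$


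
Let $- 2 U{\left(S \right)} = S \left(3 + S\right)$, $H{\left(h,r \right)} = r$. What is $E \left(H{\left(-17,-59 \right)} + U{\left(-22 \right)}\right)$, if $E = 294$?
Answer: $-78792$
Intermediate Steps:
$U{\left(S \right)} = - \frac{S \left(3 + S\right)}{2}$
$E \left(H{\left(-17,-59 \right)} + U{\left(-22 \right)}\right) = 294 \left(-59 - - 11 \left(3 - 22\right)\right) = 294 \left(-59 - \left(-11\right) \left(-19\right)\right) = 294 \left(-59 - 209\right) = 294 \left(-268\right) = -78792$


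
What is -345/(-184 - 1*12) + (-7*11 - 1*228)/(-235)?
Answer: 28171/9212 ≈ 3.0581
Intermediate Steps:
-345/(-184 - 1*12) + (-7*11 - 1*228)/(-235) = -345/(-184 - 12) + (-77 - 228)*(-1/235) = -345/(-196) - 305*(-1/235) = -345*(-1/196) + 61/47 = 345/196 + 61/47 = 28171/9212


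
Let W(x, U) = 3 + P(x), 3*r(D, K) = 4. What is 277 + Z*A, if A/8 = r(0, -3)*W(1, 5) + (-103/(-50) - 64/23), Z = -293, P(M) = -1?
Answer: -7382779/1725 ≈ -4279.9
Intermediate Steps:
r(D, K) = 4/3 (r(D, K) = (1/3)*4 = 4/3)
W(x, U) = 2 (W(x, U) = 3 - 1 = 2)
A = 26828/1725 (A = 8*((4/3)*2 + (-103/(-50) - 64/23)) = 8*(8/3 + (-103*(-1/50) - 64*1/23)) = 8*(8/3 + (103/50 - 64/23)) = 8*(8/3 - 831/1150) = 8*(6707/3450) = 26828/1725 ≈ 15.552)
277 + Z*A = 277 - 293*26828/1725 = 277 - 7860604/1725 = -7382779/1725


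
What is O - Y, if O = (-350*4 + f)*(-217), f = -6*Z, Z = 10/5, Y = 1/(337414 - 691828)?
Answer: 108593867257/354414 ≈ 3.0640e+5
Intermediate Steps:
Y = -1/354414 (Y = 1/(-354414) = -1/354414 ≈ -2.8216e-6)
Z = 2 (Z = 10*(⅕) = 2)
f = -12 (f = -6*2 = -12)
O = 306404 (O = (-350*4 - 12)*(-217) = (-1400 - 12)*(-217) = -1412*(-217) = 306404)
O - Y = 306404 - 1*(-1/354414) = 306404 + 1/354414 = 108593867257/354414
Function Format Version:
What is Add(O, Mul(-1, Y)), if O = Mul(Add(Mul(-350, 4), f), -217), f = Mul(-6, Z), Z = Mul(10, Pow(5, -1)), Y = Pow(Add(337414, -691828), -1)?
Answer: Rational(108593867257, 354414) ≈ 3.0640e+5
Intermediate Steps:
Y = Rational(-1, 354414) (Y = Pow(-354414, -1) = Rational(-1, 354414) ≈ -2.8216e-6)
Z = 2 (Z = Mul(10, Rational(1, 5)) = 2)
f = -12 (f = Mul(-6, 2) = -12)
O = 306404 (O = Mul(Add(Mul(-350, 4), -12), -217) = Mul(Add(-1400, -12), -217) = Mul(-1412, -217) = 306404)
Add(O, Mul(-1, Y)) = Add(306404, Mul(-1, Rational(-1, 354414))) = Add(306404, Rational(1, 354414)) = Rational(108593867257, 354414)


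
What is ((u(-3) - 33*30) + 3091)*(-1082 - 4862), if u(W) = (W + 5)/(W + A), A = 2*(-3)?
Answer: -112383208/9 ≈ -1.2487e+7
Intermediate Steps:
A = -6
u(W) = (5 + W)/(-6 + W) (u(W) = (W + 5)/(W - 6) = (5 + W)/(-6 + W))
((u(-3) - 33*30) + 3091)*(-1082 - 4862) = (((5 - 3)/(-6 - 3) - 33*30) + 3091)*(-1082 - 4862) = ((2/(-9) - 990) + 3091)*(-5944) = ((-1/9*2 - 990) + 3091)*(-5944) = ((-2/9 - 990) + 3091)*(-5944) = (-8912/9 + 3091)*(-5944) = (18907/9)*(-5944) = -112383208/9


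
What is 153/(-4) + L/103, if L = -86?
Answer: -16103/412 ≈ -39.085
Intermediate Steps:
153/(-4) + L/103 = 153/(-4) - 86/103 = 153*(-1/4) - 86*1/103 = -153/4 - 86/103 = -16103/412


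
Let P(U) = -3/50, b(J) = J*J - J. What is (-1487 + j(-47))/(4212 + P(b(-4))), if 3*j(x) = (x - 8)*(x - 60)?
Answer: 71200/631791 ≈ 0.11270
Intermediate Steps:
b(J) = J² - J
P(U) = -3/50 (P(U) = -3*1/50 = -3/50)
j(x) = (-60 + x)*(-8 + x)/3 (j(x) = ((x - 8)*(x - 60))/3 = ((-8 + x)*(-60 + x))/3 = ((-60 + x)*(-8 + x))/3 = (-60 + x)*(-8 + x)/3)
(-1487 + j(-47))/(4212 + P(b(-4))) = (-1487 + (160 - 68/3*(-47) + (⅓)*(-47)²))/(4212 - 3/50) = (-1487 + (160 + 3196/3 + (⅓)*2209))/(210597/50) = (-1487 + (160 + 3196/3 + 2209/3))*(50/210597) = (-1487 + 5885/3)*(50/210597) = (1424/3)*(50/210597) = 71200/631791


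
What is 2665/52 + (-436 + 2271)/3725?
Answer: 154193/2980 ≈ 51.743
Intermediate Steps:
2665/52 + (-436 + 2271)/3725 = 2665*(1/52) + 1835*(1/3725) = 205/4 + 367/745 = 154193/2980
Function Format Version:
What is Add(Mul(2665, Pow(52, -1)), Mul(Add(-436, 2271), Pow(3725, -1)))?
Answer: Rational(154193, 2980) ≈ 51.743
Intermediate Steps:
Add(Mul(2665, Pow(52, -1)), Mul(Add(-436, 2271), Pow(3725, -1))) = Add(Mul(2665, Rational(1, 52)), Mul(1835, Rational(1, 3725))) = Add(Rational(205, 4), Rational(367, 745)) = Rational(154193, 2980)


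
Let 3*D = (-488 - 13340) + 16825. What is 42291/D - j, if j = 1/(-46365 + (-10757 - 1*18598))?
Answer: 3205481/75720 ≈ 42.333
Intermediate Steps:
D = 999 (D = ((-488 - 13340) + 16825)/3 = (-13828 + 16825)/3 = (⅓)*2997 = 999)
j = -1/75720 (j = 1/(-46365 + (-10757 - 18598)) = 1/(-46365 - 29355) = 1/(-75720) = -1/75720 ≈ -1.3207e-5)
42291/D - j = 42291/999 - 1*(-1/75720) = 42291*(1/999) + 1/75720 = 127/3 + 1/75720 = 3205481/75720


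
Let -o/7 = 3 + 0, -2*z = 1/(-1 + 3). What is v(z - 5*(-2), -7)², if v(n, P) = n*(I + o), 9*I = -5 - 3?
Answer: 6558721/144 ≈ 45547.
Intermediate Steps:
z = -¼ (z = -1/(2*(-1 + 3)) = -½/2 = -½*½ = -¼ ≈ -0.25000)
I = -8/9 (I = (-5 - 3)/9 = (⅑)*(-8) = -8/9 ≈ -0.88889)
o = -21 (o = -7*(3 + 0) = -7*3 = -21)
v(n, P) = -197*n/9 (v(n, P) = n*(-8/9 - 21) = n*(-197/9) = -197*n/9)
v(z - 5*(-2), -7)² = (-197*(-¼ - 5*(-2))/9)² = (-197*(-¼ + 10)/9)² = (-197/9*39/4)² = (-2561/12)² = 6558721/144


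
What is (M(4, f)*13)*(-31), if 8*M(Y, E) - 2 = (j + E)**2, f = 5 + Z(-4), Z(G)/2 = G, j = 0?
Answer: -4433/8 ≈ -554.13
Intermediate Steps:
Z(G) = 2*G
f = -3 (f = 5 + 2*(-4) = 5 - 8 = -3)
M(Y, E) = 1/4 + E**2/8 (M(Y, E) = 1/4 + (0 + E)**2/8 = 1/4 + E**2/8)
(M(4, f)*13)*(-31) = ((1/4 + (1/8)*(-3)**2)*13)*(-31) = ((1/4 + (1/8)*9)*13)*(-31) = ((1/4 + 9/8)*13)*(-31) = ((11/8)*13)*(-31) = (143/8)*(-31) = -4433/8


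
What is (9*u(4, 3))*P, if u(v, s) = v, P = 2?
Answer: 72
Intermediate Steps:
(9*u(4, 3))*P = (9*4)*2 = 36*2 = 72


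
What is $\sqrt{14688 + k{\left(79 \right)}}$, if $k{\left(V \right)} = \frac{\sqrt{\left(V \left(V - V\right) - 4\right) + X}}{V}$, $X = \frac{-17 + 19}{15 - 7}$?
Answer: $\frac{\sqrt{366671232 + 158 i \sqrt{15}}}{158} \approx 121.19 + 0.00010113 i$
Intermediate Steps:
$X = \frac{1}{4}$ ($X = \frac{2}{8} = 2 \cdot \frac{1}{8} = \frac{1}{4} \approx 0.25$)
$k{\left(V \right)} = \frac{i \sqrt{15}}{2 V}$ ($k{\left(V \right)} = \frac{\sqrt{\left(V \left(V - V\right) - 4\right) + \frac{1}{4}}}{V} = \frac{\sqrt{\left(V 0 - 4\right) + \frac{1}{4}}}{V} = \frac{\sqrt{\left(0 - 4\right) + \frac{1}{4}}}{V} = \frac{\sqrt{-4 + \frac{1}{4}}}{V} = \frac{\sqrt{- \frac{15}{4}}}{V} = \frac{\frac{1}{2} i \sqrt{15}}{V} = \frac{i \sqrt{15}}{2 V}$)
$\sqrt{14688 + k{\left(79 \right)}} = \sqrt{14688 + \frac{i \sqrt{15}}{2 \cdot 79}} = \sqrt{14688 + \frac{1}{2} i \sqrt{15} \cdot \frac{1}{79}} = \sqrt{14688 + \frac{i \sqrt{15}}{158}}$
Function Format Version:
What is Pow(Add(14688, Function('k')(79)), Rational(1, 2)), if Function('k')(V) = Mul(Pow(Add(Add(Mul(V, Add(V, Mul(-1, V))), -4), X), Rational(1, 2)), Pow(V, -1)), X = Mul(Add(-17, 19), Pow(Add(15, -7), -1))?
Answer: Mul(Rational(1, 158), Pow(Add(366671232, Mul(158, I, Pow(15, Rational(1, 2)))), Rational(1, 2))) ≈ Add(121.19, Mul(0.00010113, I))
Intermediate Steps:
X = Rational(1, 4) (X = Mul(2, Pow(8, -1)) = Mul(2, Rational(1, 8)) = Rational(1, 4) ≈ 0.25000)
Function('k')(V) = Mul(Rational(1, 2), I, Pow(15, Rational(1, 2)), Pow(V, -1)) (Function('k')(V) = Mul(Pow(Add(Add(Mul(V, Add(V, Mul(-1, V))), -4), Rational(1, 4)), Rational(1, 2)), Pow(V, -1)) = Mul(Pow(Add(Add(Mul(V, 0), -4), Rational(1, 4)), Rational(1, 2)), Pow(V, -1)) = Mul(Pow(Add(Add(0, -4), Rational(1, 4)), Rational(1, 2)), Pow(V, -1)) = Mul(Pow(Add(-4, Rational(1, 4)), Rational(1, 2)), Pow(V, -1)) = Mul(Pow(Rational(-15, 4), Rational(1, 2)), Pow(V, -1)) = Mul(Mul(Rational(1, 2), I, Pow(15, Rational(1, 2))), Pow(V, -1)) = Mul(Rational(1, 2), I, Pow(15, Rational(1, 2)), Pow(V, -1)))
Pow(Add(14688, Function('k')(79)), Rational(1, 2)) = Pow(Add(14688, Mul(Rational(1, 2), I, Pow(15, Rational(1, 2)), Pow(79, -1))), Rational(1, 2)) = Pow(Add(14688, Mul(Rational(1, 2), I, Pow(15, Rational(1, 2)), Rational(1, 79))), Rational(1, 2)) = Pow(Add(14688, Mul(Rational(1, 158), I, Pow(15, Rational(1, 2)))), Rational(1, 2))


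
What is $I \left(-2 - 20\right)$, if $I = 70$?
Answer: $-1540$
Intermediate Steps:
$I \left(-2 - 20\right) = 70 \left(-2 - 20\right) = 70 \left(-22\right) = -1540$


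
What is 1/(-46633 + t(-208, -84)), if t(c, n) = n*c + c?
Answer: -1/29369 ≈ -3.4050e-5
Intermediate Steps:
t(c, n) = c + c*n (t(c, n) = c*n + c = c + c*n)
1/(-46633 + t(-208, -84)) = 1/(-46633 - 208*(1 - 84)) = 1/(-46633 - 208*(-83)) = 1/(-46633 + 17264) = 1/(-29369) = -1/29369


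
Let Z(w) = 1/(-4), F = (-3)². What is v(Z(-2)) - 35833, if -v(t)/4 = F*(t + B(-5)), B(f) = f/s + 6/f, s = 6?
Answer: -178754/5 ≈ -35751.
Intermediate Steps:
B(f) = 6/f + f/6 (B(f) = f/6 + 6/f = 6/f + f/6)
F = 9
Z(w) = -¼
v(t) = 366/5 - 36*t (v(t) = -36*(t + (6/(-5) + (⅙)*(-5))) = -36*(t + (6*(-⅕) - ⅚)) = -36*(t + (-6/5 - ⅚)) = -36*(t - 61/30) = -36*(-61/30 + t) = -4*(-183/10 + 9*t) = 366/5 - 36*t)
v(Z(-2)) - 35833 = (366/5 - 36*(-¼)) - 35833 = (366/5 + 9) - 35833 = 411/5 - 35833 = -178754/5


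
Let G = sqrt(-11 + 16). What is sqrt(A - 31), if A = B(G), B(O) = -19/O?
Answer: sqrt(-775 - 95*sqrt(5))/5 ≈ 6.2847*I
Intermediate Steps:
G = sqrt(5) ≈ 2.2361
A = -19*sqrt(5)/5 ≈ -8.4971
sqrt(A - 31) = sqrt(-19*sqrt(5)/5 - 31) = sqrt(-31 - 19*sqrt(5)/5)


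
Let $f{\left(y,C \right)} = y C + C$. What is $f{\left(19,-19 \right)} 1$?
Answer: $-380$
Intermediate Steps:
$f{\left(y,C \right)} = C + C y$ ($f{\left(y,C \right)} = C y + C = C + C y$)
$f{\left(19,-19 \right)} 1 = - 19 \left(1 + 19\right) 1 = \left(-19\right) 20 \cdot 1 = \left(-380\right) 1 = -380$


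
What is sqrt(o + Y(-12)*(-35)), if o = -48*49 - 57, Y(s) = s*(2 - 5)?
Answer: I*sqrt(3669) ≈ 60.572*I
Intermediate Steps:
Y(s) = -3*s (Y(s) = s*(-3) = -3*s)
o = -2409 (o = -2352 - 57 = -2409)
sqrt(o + Y(-12)*(-35)) = sqrt(-2409 - 3*(-12)*(-35)) = sqrt(-2409 + 36*(-35)) = sqrt(-2409 - 1260) = sqrt(-3669) = I*sqrt(3669)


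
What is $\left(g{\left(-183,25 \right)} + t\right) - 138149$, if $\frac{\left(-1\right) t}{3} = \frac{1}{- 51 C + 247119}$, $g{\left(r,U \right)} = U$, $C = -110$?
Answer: $- \frac{11635980133}{84243} \approx -1.3812 \cdot 10^{5}$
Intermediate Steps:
$t = - \frac{1}{84243}$ ($t = - \frac{3}{\left(-51\right) \left(-110\right) + 247119} = - \frac{3}{5610 + 247119} = - \frac{3}{252729} = \left(-3\right) \frac{1}{252729} = - \frac{1}{84243} \approx -1.187 \cdot 10^{-5}$)
$\left(g{\left(-183,25 \right)} + t\right) - 138149 = \left(25 - \frac{1}{84243}\right) - 138149 = \frac{2106074}{84243} - 138149 = - \frac{11635980133}{84243}$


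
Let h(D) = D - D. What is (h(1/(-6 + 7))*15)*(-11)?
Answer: 0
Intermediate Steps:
h(D) = 0
(h(1/(-6 + 7))*15)*(-11) = (0*15)*(-11) = 0*(-11) = 0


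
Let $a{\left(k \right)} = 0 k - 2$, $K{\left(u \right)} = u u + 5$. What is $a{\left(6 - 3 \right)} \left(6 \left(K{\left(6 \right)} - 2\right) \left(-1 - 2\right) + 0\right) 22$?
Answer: $30888$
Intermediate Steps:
$K{\left(u \right)} = 5 + u^{2}$ ($K{\left(u \right)} = u^{2} + 5 = 5 + u^{2}$)
$a{\left(k \right)} = -2$ ($a{\left(k \right)} = 0 - 2 = -2$)
$a{\left(6 - 3 \right)} \left(6 \left(K{\left(6 \right)} - 2\right) \left(-1 - 2\right) + 0\right) 22 = - 2 \left(6 \left(\left(5 + 6^{2}\right) - 2\right) \left(-1 - 2\right) + 0\right) 22 = - 2 \left(6 \left(\left(5 + 36\right) - 2\right) \left(-3\right) + 0\right) 22 = - 2 \left(6 \left(41 - 2\right) \left(-3\right) + 0\right) 22 = - 2 \left(6 \cdot 39 \left(-3\right) + 0\right) 22 = - 2 \left(6 \left(-117\right) + 0\right) 22 = - 2 \left(-702 + 0\right) 22 = \left(-2\right) \left(-702\right) 22 = 1404 \cdot 22 = 30888$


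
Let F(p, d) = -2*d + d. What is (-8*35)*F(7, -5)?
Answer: -1400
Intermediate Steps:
F(p, d) = -d
(-8*35)*F(7, -5) = (-8*35)*(-1*(-5)) = -280*5 = -1400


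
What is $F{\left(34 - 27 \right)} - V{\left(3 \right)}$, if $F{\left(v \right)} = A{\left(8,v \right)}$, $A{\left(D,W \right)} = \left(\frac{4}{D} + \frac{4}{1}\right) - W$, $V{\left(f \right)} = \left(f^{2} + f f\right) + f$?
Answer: $- \frac{47}{2} \approx -23.5$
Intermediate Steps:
$V{\left(f \right)} = f + 2 f^{2}$ ($V{\left(f \right)} = \left(f^{2} + f^{2}\right) + f = 2 f^{2} + f = f + 2 f^{2}$)
$A{\left(D,W \right)} = 4 - W + \frac{4}{D}$ ($A{\left(D,W \right)} = \left(\frac{4}{D} + 4 \cdot 1\right) - W = \left(\frac{4}{D} + 4\right) - W = \left(4 + \frac{4}{D}\right) - W = 4 - W + \frac{4}{D}$)
$F{\left(v \right)} = \frac{9}{2} - v$ ($F{\left(v \right)} = 4 - v + \frac{4}{8} = 4 - v + 4 \cdot \frac{1}{8} = 4 - v + \frac{1}{2} = \frac{9}{2} - v$)
$F{\left(34 - 27 \right)} - V{\left(3 \right)} = \left(\frac{9}{2} - \left(34 - 27\right)\right) - 3 \left(1 + 2 \cdot 3\right) = \left(\frac{9}{2} - 7\right) - 3 \left(1 + 6\right) = \left(\frac{9}{2} - 7\right) - 3 \cdot 7 = - \frac{5}{2} - 21 = - \frac{47}{2}$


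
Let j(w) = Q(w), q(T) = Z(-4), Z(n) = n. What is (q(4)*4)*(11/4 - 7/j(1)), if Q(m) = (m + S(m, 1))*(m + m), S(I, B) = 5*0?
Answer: 12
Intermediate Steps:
q(T) = -4
S(I, B) = 0
Q(m) = 2*m² (Q(m) = (m + 0)*(m + m) = m*(2*m) = 2*m²)
j(w) = 2*w²
(q(4)*4)*(11/4 - 7/j(1)) = (-4*4)*(11/4 - 7/(2*1²)) = -16*(11*(¼) - 7/(2*1)) = -16*(11/4 - 7/2) = -16*(-¾) = 12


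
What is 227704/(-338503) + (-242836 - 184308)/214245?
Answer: -193373968912/72522575235 ≈ -2.6664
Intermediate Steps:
227704/(-338503) + (-242836 - 184308)/214245 = 227704*(-1/338503) - 427144*1/214245 = -227704/338503 - 427144/214245 = -193373968912/72522575235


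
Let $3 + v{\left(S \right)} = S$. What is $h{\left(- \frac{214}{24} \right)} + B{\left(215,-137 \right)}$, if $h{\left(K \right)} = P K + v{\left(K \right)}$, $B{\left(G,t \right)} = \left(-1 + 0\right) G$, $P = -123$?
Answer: $\frac{5219}{6} \approx 869.83$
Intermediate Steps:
$v{\left(S \right)} = -3 + S$
$B{\left(G,t \right)} = - G$
$h{\left(K \right)} = -3 - 122 K$ ($h{\left(K \right)} = - 123 K + \left(-3 + K\right) = -3 - 122 K$)
$h{\left(- \frac{214}{24} \right)} + B{\left(215,-137 \right)} = \left(-3 - 122 \left(- \frac{214}{24}\right)\right) - 215 = \left(-3 - 122 \left(\left(-214\right) \frac{1}{24}\right)\right) - 215 = \left(-3 - - \frac{6527}{6}\right) - 215 = \left(-3 + \frac{6527}{6}\right) - 215 = \frac{6509}{6} - 215 = \frac{5219}{6}$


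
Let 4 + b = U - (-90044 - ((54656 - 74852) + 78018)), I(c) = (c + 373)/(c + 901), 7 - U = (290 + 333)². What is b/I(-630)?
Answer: 65110460/257 ≈ 2.5335e+5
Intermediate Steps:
U = -388122 (U = 7 - (290 + 333)² = 7 - 1*623² = 7 - 1*388129 = 7 - 388129 = -388122)
I(c) = (373 + c)/(901 + c)
b = -240260 (b = -4 + (-388122 - (-90044 - ((54656 - 74852) + 78018))) = -4 + (-388122 - (-90044 - (-20196 + 78018))) = -4 + (-388122 - (-90044 - 1*57822)) = -4 + (-388122 - (-90044 - 57822)) = -4 + (-388122 - 1*(-147866)) = -4 + (-388122 + 147866) = -4 - 240256 = -240260)
b/I(-630) = -240260*(901 - 630)/(373 - 630) = -240260/(-257/271) = -240260*(-271/257) = 65110460/257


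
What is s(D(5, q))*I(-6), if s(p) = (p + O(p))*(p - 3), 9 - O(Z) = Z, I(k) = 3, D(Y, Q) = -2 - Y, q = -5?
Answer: -270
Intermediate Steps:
O(Z) = 9 - Z
s(p) = -27 + 9*p (s(p) = (p + (9 - p))*(p - 3) = 9*(-3 + p) = -27 + 9*p)
s(D(5, q))*I(-6) = (-27 + 9*(-2 - 1*5))*3 = (-27 + 9*(-2 - 5))*3 = (-27 + 9*(-7))*3 = (-27 - 63)*3 = -90*3 = -270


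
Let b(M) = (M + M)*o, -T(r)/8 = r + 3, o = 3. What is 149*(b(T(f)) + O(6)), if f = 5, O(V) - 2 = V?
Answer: -56024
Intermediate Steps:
O(V) = 2 + V
T(r) = -24 - 8*r (T(r) = -8*(r + 3) = -8*(3 + r) = -24 - 8*r)
b(M) = 6*M (b(M) = (M + M)*3 = (2*M)*3 = 6*M)
149*(b(T(f)) + O(6)) = 149*(6*(-24 - 8*5) + (2 + 6)) = 149*(6*(-24 - 40) + 8) = 149*(6*(-64) + 8) = 149*(-384 + 8) = 149*(-376) = -56024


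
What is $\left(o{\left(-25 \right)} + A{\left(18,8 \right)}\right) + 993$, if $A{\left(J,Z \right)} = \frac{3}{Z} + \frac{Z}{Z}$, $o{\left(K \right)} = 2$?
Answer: $\frac{7971}{8} \approx 996.38$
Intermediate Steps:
$A{\left(J,Z \right)} = 1 + \frac{3}{Z}$ ($A{\left(J,Z \right)} = \frac{3}{Z} + 1 = 1 + \frac{3}{Z}$)
$\left(o{\left(-25 \right)} + A{\left(18,8 \right)}\right) + 993 = \left(2 + \frac{3 + 8}{8}\right) + 993 = \left(2 + \frac{1}{8} \cdot 11\right) + 993 = \left(2 + \frac{11}{8}\right) + 993 = \frac{27}{8} + 993 = \frac{7971}{8}$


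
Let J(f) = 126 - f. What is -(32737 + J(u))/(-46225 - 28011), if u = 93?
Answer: 16385/37118 ≈ 0.44143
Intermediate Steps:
-(32737 + J(u))/(-46225 - 28011) = -(32737 + (126 - 1*93))/(-46225 - 28011) = -(32737 + (126 - 93))/(-74236) = -(32737 + 33)*(-1)/74236 = -32770*(-1)/74236 = -1*(-16385/37118) = 16385/37118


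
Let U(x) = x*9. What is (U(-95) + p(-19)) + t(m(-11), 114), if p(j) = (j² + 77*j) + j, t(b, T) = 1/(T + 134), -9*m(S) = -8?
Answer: -490047/248 ≈ -1976.0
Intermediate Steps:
U(x) = 9*x
m(S) = 8/9 (m(S) = -⅑*(-8) = 8/9)
t(b, T) = 1/(134 + T)
p(j) = j² + 78*j
(U(-95) + p(-19)) + t(m(-11), 114) = (9*(-95) - 19*(78 - 19)) + 1/(134 + 114) = (-855 - 19*59) + 1/248 = (-855 - 1121) + 1/248 = -1976 + 1/248 = -490047/248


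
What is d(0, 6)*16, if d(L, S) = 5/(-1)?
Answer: -80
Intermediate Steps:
d(L, S) = -5 (d(L, S) = 5*(-1) = -5)
d(0, 6)*16 = -5*16 = -80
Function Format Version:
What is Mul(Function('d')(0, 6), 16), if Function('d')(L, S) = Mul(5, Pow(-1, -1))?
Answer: -80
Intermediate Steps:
Function('d')(L, S) = -5 (Function('d')(L, S) = Mul(5, -1) = -5)
Mul(Function('d')(0, 6), 16) = Mul(-5, 16) = -80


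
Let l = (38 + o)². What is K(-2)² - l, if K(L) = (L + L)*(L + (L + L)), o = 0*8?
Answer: -868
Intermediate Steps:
o = 0
K(L) = 6*L² (K(L) = (2*L)*(L + 2*L) = (2*L)*(3*L) = 6*L²)
l = 1444 (l = (38 + 0)² = 38² = 1444)
K(-2)² - l = (6*(-2)²)² - 1*1444 = (6*4)² - 1444 = 24² - 1444 = 576 - 1444 = -868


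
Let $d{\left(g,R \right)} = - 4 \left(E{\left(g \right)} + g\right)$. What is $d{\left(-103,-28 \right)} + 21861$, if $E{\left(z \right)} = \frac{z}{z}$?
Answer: $22269$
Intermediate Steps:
$E{\left(z \right)} = 1$
$d{\left(g,R \right)} = -4 - 4 g$ ($d{\left(g,R \right)} = - 4 \left(1 + g\right) = -4 - 4 g$)
$d{\left(-103,-28 \right)} + 21861 = \left(-4 - -412\right) + 21861 = \left(-4 + 412\right) + 21861 = 408 + 21861 = 22269$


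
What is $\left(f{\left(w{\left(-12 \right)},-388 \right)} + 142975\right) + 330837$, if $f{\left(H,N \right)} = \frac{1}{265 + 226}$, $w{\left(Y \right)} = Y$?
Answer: $\frac{232641693}{491} \approx 4.7381 \cdot 10^{5}$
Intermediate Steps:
$f{\left(H,N \right)} = \frac{1}{491}$
$\left(f{\left(w{\left(-12 \right)},-388 \right)} + 142975\right) + 330837 = \left(\frac{1}{491} + 142975\right) + 330837 = \frac{70200726}{491} + 330837 = \frac{232641693}{491}$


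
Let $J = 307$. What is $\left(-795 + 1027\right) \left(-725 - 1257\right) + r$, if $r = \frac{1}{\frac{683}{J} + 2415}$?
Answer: $- \frac{341229872205}{742088} \approx -4.5982 \cdot 10^{5}$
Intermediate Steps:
$r = \frac{307}{742088}$ ($r = \frac{1}{\frac{683}{307} + 2415} = \frac{1}{\frac{742088}{307}} = \frac{307}{742088} \approx 0.0004137$)
$\left(-795 + 1027\right) \left(-725 - 1257\right) + r = \left(-795 + 1027\right) \left(-725 - 1257\right) + \frac{307}{742088} = 232 \left(-1982\right) + \frac{307}{742088} = -459824 + \frac{307}{742088} = - \frac{341229872205}{742088}$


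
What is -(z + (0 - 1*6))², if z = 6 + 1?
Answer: -1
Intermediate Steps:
z = 7
-(z + (0 - 1*6))² = -(7 + (0 - 1*6))² = -(7 + (0 - 6))² = -(7 - 6)² = -1*1² = -1*1 = -1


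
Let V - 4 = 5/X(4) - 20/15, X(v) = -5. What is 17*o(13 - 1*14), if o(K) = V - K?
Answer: 136/3 ≈ 45.333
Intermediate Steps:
V = 5/3 (V = 4 + (5/(-5) - 20/15) = 4 + (5*(-⅕) - 20*1/15) = 4 + (-1 - 4/3) = 4 - 7/3 = 5/3 ≈ 1.6667)
o(K) = 5/3 - K
17*o(13 - 1*14) = 17*(5/3 - (13 - 1*14)) = 17*(5/3 - (13 - 14)) = 17*(5/3 - 1*(-1)) = 17*(5/3 + 1) = 17*(8/3) = 136/3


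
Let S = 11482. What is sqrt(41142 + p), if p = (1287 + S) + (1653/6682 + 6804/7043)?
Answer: sqrt(119403066978629253118)/47061326 ≈ 232.19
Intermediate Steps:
p = 600983178101/47061326 (p = (1287 + 11482) + (1653/6682 + 6804/7043) = 12769 + (1653*(1/6682) + 6804*(1/7043)) = 12769 + (1653/6682 + 6804/7043) = 12769 + 57106407/47061326 = 600983178101/47061326 ≈ 12770.)
sqrt(41142 + p) = sqrt(41142 + 600983178101/47061326) = sqrt(2537180252393/47061326) = sqrt(119403066978629253118)/47061326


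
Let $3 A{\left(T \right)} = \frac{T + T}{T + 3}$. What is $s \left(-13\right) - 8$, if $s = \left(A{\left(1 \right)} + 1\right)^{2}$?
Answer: $- \frac{925}{36} \approx -25.694$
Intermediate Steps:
$A{\left(T \right)} = \frac{2 T}{3 \left(3 + T\right)}$ ($A{\left(T \right)} = \frac{\left(T + T\right) \frac{1}{T + 3}}{3} = \frac{2 T \frac{1}{3 + T}}{3} = \frac{2 T}{3 \left(3 + T\right)}$)
$s = \frac{49}{36}$ ($s = \left(\frac{2}{3} \cdot 1 \frac{1}{3 + 1} + 1\right)^{2} = \left(\frac{2}{3} \cdot 1 \cdot \frac{1}{4} + 1\right)^{2} = \left(\frac{1}{6} + 1\right)^{2} = \left(\frac{7}{6}\right)^{2} = \frac{49}{36} \approx 1.3611$)
$s \left(-13\right) - 8 = \frac{49}{36} \left(-13\right) - 8 = - \frac{637}{36} - 8 = - \frac{925}{36}$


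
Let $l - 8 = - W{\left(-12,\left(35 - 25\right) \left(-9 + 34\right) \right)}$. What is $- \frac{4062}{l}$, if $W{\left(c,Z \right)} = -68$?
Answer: $- \frac{2031}{38} \approx -53.447$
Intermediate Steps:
$l = 76$ ($l = 8 - -68 = 8 + 68 = 76$)
$- \frac{4062}{l} = - \frac{4062}{76} = \left(-4062\right) \frac{1}{76} = - \frac{2031}{38}$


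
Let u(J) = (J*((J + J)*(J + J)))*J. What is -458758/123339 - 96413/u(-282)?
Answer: -3868292142857813/1040005396556352 ≈ -3.7195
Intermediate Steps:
u(J) = 4*J**4 (u(J) = (J*((2*J)*(2*J)))*J = (J*(4*J**2))*J = (4*J**3)*J = 4*J**4)
-458758/123339 - 96413/u(-282) = -458758/123339 - 96413/(4*(-282)**4) = -458758*1/123339 - 96413/(4*6324066576) = -458758/123339 - 96413/25296266304 = -3868292142857813/1040005396556352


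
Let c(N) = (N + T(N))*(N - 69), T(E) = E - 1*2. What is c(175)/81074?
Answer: 18444/40537 ≈ 0.45499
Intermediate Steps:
T(E) = -2 + E (T(E) = E - 2 = -2 + E)
c(N) = (-69 + N)*(-2 + 2*N) (c(N) = (N + (-2 + N))*(N - 69) = (-2 + 2*N)*(-69 + N) = (-69 + N)*(-2 + 2*N))
c(175)/81074 = (138 - 140*175 + 2*175**2)/81074 = (138 - 24500 + 2*30625)*(1/81074) = (138 - 24500 + 61250)*(1/81074) = 36888*(1/81074) = 18444/40537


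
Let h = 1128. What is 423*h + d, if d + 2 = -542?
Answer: 476600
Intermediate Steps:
d = -544 (d = -2 - 542 = -544)
423*h + d = 423*1128 - 544 = 477144 - 544 = 476600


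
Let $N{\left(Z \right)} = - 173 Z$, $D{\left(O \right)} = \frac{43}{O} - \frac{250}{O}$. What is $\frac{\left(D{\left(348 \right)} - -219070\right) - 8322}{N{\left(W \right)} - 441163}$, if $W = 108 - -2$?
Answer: $- \frac{24446699}{53382388} \approx -0.45795$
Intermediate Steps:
$D{\left(O \right)} = - \frac{207}{O}$
$W = 110$ ($W = 108 + 2 = 110$)
$\frac{\left(D{\left(348 \right)} - -219070\right) - 8322}{N{\left(W \right)} - 441163} = \frac{\left(- \frac{207}{348} - -219070\right) - 8322}{\left(-173\right) 110 - 441163} = \frac{\left(\left(-207\right) \frac{1}{348} + 219070\right) - 8322}{-19030 - 441163} = \frac{\left(- \frac{69}{116} + 219070\right) - 8322}{-460193} = \left(\frac{25412051}{116} - 8322\right) \left(- \frac{1}{460193}\right) = \frac{24446699}{116} \left(- \frac{1}{460193}\right) = - \frac{24446699}{53382388}$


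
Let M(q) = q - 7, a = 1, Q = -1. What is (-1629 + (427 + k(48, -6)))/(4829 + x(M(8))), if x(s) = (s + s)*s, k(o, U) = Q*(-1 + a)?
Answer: -1202/4831 ≈ -0.24881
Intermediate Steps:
M(q) = -7 + q
k(o, U) = 0 (k(o, U) = -(-1 + 1) = -1*0 = 0)
x(s) = 2*s² (x(s) = (2*s)*s = 2*s²)
(-1629 + (427 + k(48, -6)))/(4829 + x(M(8))) = (-1629 + (427 + 0))/(4829 + 2*(-7 + 8)²) = (-1629 + 427)/(4829 + 2*1²) = -1202/(4829 + 2*1) = -1202/(4829 + 2) = -1202/4831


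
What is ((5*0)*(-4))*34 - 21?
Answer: -21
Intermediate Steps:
((5*0)*(-4))*34 - 21 = (0*(-4))*34 - 21 = 0*34 - 21 = 0 - 21 = -21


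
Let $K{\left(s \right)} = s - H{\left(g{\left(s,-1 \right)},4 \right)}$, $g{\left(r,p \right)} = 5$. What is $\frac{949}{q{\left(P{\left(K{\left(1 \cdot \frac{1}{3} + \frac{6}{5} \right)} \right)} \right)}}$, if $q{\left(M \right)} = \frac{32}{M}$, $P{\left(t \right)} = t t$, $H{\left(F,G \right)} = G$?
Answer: $\frac{1299181}{7200} \approx 180.44$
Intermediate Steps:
$K{\left(s \right)} = -4 + s$ ($K{\left(s \right)} = s - 4 = -4 + s$)
$P{\left(t \right)} = t^{2}$
$\frac{949}{q{\left(P{\left(K{\left(1 \cdot \frac{1}{3} + \frac{6}{5} \right)} \right)} \right)}} = \frac{949}{32 \frac{1}{\left(-4 + \left(1 \cdot \frac{1}{3} + \frac{6}{5}\right)\right)^{2}}} = \frac{949}{32 \frac{1}{\left(-4 + \left(1 \cdot \frac{1}{3} + 6 \cdot \frac{1}{5}\right)\right)^{2}}} = \frac{949}{32 \frac{1}{\left(-4 + \left(\frac{1}{3} + \frac{6}{5}\right)\right)^{2}}} = \frac{949}{32 \frac{1}{\left(-4 + \frac{23}{15}\right)^{2}}} = \frac{949}{32 \frac{1}{\left(- \frac{37}{15}\right)^{2}}} = \frac{949}{32 \frac{1}{\frac{1369}{225}}} = \frac{949}{32 \cdot \frac{225}{1369}} = \frac{949}{\frac{7200}{1369}} = 949 \cdot \frac{1369}{7200} = \frac{1299181}{7200}$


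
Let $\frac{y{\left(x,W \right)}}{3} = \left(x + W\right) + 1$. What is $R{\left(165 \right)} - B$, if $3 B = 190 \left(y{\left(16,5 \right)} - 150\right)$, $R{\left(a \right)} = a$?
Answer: $5485$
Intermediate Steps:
$y{\left(x,W \right)} = 3 + 3 W + 3 x$ ($y{\left(x,W \right)} = 3 \left(\left(x + W\right) + 1\right) = 3 \left(\left(W + x\right) + 1\right) = 3 \left(1 + W + x\right) = 3 + 3 W + 3 x$)
$B = -5320$ ($B = \frac{190 \left(\left(3 + 3 \cdot 5 + 3 \cdot 16\right) - 150\right)}{3} = \frac{190 \left(\left(3 + 15 + 48\right) - 150\right)}{3} = \frac{190 \left(66 - 150\right)}{3} = \frac{190 \left(-84\right)}{3} = \frac{1}{3} \left(-15960\right) = -5320$)
$R{\left(165 \right)} - B = 165 - -5320 = 165 + 5320 = 5485$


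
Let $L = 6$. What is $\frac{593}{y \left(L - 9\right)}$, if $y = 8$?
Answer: $- \frac{593}{24} \approx -24.708$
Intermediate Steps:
$\frac{593}{y \left(L - 9\right)} = \frac{593}{8 \left(6 - 9\right)} = \frac{593}{8 \left(-3\right)} = \frac{593}{-24} = 593 \left(- \frac{1}{24}\right) = - \frac{593}{24}$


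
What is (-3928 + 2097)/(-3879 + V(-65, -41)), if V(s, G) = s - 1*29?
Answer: 1831/3973 ≈ 0.46086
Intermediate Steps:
V(s, G) = -29 + s (V(s, G) = s - 29 = -29 + s)
(-3928 + 2097)/(-3879 + V(-65, -41)) = (-3928 + 2097)/(-3879 + (-29 - 65)) = -1831/(-3879 - 94) = -1831/(-3973) = -1831*(-1/3973) = 1831/3973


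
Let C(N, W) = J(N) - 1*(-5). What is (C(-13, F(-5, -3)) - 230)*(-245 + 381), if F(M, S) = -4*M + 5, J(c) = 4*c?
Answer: -37672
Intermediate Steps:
F(M, S) = 5 - 4*M
C(N, W) = 5 + 4*N (C(N, W) = 4*N - 1*(-5) = 4*N + 5 = 5 + 4*N)
(C(-13, F(-5, -3)) - 230)*(-245 + 381) = ((5 + 4*(-13)) - 230)*(-245 + 381) = ((5 - 52) - 230)*136 = (-47 - 230)*136 = -277*136 = -37672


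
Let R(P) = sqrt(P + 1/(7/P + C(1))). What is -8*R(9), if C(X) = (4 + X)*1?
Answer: -12*sqrt(689)/13 ≈ -24.230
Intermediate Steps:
C(X) = 4 + X
R(P) = sqrt(P + 1/(5 + 7/P)) (R(P) = sqrt(P + 1/(7/P + (4 + 1))) = sqrt(P + 1/(7/P + 5)) = sqrt(P + 1/(5 + 7/P)))
-8*R(9) = -8*3*sqrt(8 + 5*9)/sqrt(7 + 5*9) = -8*3*sqrt(8 + 45)/sqrt(7 + 45) = -8*3*sqrt(689)/26 = -12*sqrt(689)/13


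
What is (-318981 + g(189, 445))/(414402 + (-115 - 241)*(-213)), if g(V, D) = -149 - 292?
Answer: -53237/81705 ≈ -0.65158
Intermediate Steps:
g(V, D) = -441
(-318981 + g(189, 445))/(414402 + (-115 - 241)*(-213)) = (-318981 - 441)/(414402 + (-115 - 241)*(-213)) = -319422/(414402 - 356*(-213)) = -319422/(414402 + 75828) = -319422/490230 = -319422*1/490230 = -53237/81705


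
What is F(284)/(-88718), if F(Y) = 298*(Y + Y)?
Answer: -84632/44359 ≈ -1.9079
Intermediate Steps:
F(Y) = 596*Y (F(Y) = 298*(2*Y) = 596*Y)
F(284)/(-88718) = (596*284)/(-88718) = 169264*(-1/88718) = -84632/44359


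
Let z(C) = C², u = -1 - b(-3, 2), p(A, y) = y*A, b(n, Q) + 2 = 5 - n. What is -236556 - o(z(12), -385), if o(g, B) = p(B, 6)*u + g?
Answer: -252870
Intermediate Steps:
b(n, Q) = 3 - n (b(n, Q) = -2 + (5 - n) = 3 - n)
p(A, y) = A*y
u = -7 (u = -1 - (3 - 1*(-3)) = -1 - (3 + 3) = -1 - 1*6 = -1 - 6 = -7)
o(g, B) = g - 42*B (o(g, B) = (B*6)*(-7) + g = (6*B)*(-7) + g = -42*B + g = g - 42*B)
-236556 - o(z(12), -385) = -236556 - (12² - 42*(-385)) = -236556 - (144 + 16170) = -236556 - 1*16314 = -236556 - 16314 = -252870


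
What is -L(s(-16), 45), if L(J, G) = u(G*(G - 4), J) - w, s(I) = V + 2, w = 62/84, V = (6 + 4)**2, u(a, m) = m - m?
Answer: 31/42 ≈ 0.73810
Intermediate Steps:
u(a, m) = 0
V = 100 (V = 10**2 = 100)
w = 31/42 (w = 62*(1/84) = 31/42 ≈ 0.73810)
s(I) = 102 (s(I) = 100 + 2 = 102)
L(J, G) = -31/42 (L(J, G) = 0 - 1*31/42 = 0 - 31/42 = -31/42)
-L(s(-16), 45) = -1*(-31/42) = 31/42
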